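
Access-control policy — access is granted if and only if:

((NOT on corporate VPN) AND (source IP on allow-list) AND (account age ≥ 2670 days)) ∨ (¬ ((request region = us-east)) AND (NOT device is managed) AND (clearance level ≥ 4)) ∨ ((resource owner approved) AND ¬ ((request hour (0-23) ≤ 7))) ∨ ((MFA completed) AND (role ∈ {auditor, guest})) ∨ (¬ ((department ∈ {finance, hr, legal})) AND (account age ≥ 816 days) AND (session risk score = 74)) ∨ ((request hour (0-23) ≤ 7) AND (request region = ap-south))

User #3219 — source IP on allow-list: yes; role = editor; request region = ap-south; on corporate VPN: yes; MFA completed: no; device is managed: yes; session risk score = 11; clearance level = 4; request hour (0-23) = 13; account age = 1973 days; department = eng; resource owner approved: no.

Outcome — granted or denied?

Denied

Atomic conditions:
  NOT on corporate VPN: yes → false
  source IP on allow-list: yes → true
  account age ≥ 2670 days: 1973 ≥ 2670 is false
  request region = us-east: ap-south == us-east is false
  NOT device is managed: yes → false
  clearance level ≥ 4: 4 ≥ 4 is true
  resource owner approved: no → false
  request hour (0-23) ≤ 7: 13 ≤ 7 is false
  MFA completed: no → false
  role ∈ {auditor, guest}: editor is not in the set → false
  department ∈ {finance, hr, legal}: eng is not in the set → false
  account age ≥ 816 days: 1973 ≥ 816 is true
  session risk score = 74: 11 == 74 is false
  request region = ap-south: ap-south == ap-south is true
Combine:
[1] false AND true AND false = false
[2.1] NOT false = true
[2] true AND false AND true = false
[3.2] NOT false = true
[3] false AND true = false
[4] false AND false = false
[5.1] NOT false = true
[5] true AND true AND false = false
[6] false AND true = false
[root] false OR false OR false OR false OR false OR false = false
Overall: false → denied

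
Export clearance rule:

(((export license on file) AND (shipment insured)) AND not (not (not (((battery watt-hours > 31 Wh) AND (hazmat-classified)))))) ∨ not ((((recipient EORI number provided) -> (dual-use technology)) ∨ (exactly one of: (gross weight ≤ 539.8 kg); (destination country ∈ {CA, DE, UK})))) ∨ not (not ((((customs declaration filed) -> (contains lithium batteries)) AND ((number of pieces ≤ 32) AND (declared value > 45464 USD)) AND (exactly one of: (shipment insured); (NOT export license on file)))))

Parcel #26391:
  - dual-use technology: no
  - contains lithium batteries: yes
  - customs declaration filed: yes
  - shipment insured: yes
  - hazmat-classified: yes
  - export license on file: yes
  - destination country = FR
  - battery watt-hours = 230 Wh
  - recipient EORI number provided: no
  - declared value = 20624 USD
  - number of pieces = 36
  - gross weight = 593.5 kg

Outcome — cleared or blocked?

Atomic conditions:
  export license on file: yes → true
  shipment insured: yes → true
  battery watt-hours > 31 Wh: 230 > 31 is true
  hazmat-classified: yes → true
  recipient EORI number provided: no → false
  dual-use technology: no → false
  gross weight ≤ 539.8 kg: 593.5 ≤ 539.8 is false
  destination country ∈ {CA, DE, UK}: FR is not in the set → false
  customs declaration filed: yes → true
  contains lithium batteries: yes → true
  number of pieces ≤ 32: 36 ≤ 32 is false
  declared value > 45464 USD: 20624 > 45464 is false
  NOT export license on file: yes → false
Combine:
[1.1] true AND true = true
[1.2.1.1.1] true AND true = true
[1.2.1.1] NOT true = false
[1.2.1] NOT false = true
[1.2] NOT true = false
[1] true AND false = false
[2.1.1] false → false (antecedent false ⇒ implication holds) = true
[2.1.2] exactly-one(false, false) = false
[2.1] true OR false = true
[2] NOT true = false
[3.1.1.1] true → true = true
[3.1.1.2] false AND false = false
[3.1.1.3] exactly-one(true, false) = true
[3.1.1] true AND false AND true = false
[3.1] NOT false = true
[3] NOT true = false
[root] false OR false OR false = false
Overall: false → blocked

Blocked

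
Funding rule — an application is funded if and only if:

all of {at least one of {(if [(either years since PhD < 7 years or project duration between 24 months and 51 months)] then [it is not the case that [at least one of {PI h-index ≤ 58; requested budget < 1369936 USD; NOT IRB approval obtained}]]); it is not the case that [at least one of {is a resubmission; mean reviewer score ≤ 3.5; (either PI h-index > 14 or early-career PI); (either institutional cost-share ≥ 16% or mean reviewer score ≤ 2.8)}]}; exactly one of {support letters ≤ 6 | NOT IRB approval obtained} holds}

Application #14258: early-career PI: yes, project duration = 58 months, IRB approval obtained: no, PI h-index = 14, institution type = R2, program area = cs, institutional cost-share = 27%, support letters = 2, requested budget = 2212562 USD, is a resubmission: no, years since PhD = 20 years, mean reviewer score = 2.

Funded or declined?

Atomic conditions:
  years since PhD < 7 years: 20 < 7 is false
  project duration between 24 months and 51 months: 58 in [24, 51] is false
  PI h-index ≤ 58: 14 ≤ 58 is true
  requested budget < 1369936 USD: 2212562 < 1369936 is false
  NOT IRB approval obtained: no → true
  is a resubmission: no → false
  mean reviewer score ≤ 3.5: 2 ≤ 3.5 is true
  PI h-index > 14: 14 > 14 is false
  early-career PI: yes → true
  institutional cost-share ≥ 16%: 27 ≥ 16 is true
  mean reviewer score ≤ 2.8: 2 ≤ 2.8 is true
  support letters ≤ 6: 2 ≤ 6 is true
Combine:
[1.1.1] false OR false = false
[1.1.2.1] true OR false OR true = true
[1.1.2] NOT true = false
[1.1] false → false (antecedent false ⇒ implication holds) = true
[1.2.1.3] false OR true = true
[1.2.1.4] true OR true = true
[1.2.1] false OR true OR true OR true = true
[1.2] NOT true = false
[1] true OR false = true
[2] exactly-one(true, true) = false
[root] true AND false = false
Overall: false → declined

Declined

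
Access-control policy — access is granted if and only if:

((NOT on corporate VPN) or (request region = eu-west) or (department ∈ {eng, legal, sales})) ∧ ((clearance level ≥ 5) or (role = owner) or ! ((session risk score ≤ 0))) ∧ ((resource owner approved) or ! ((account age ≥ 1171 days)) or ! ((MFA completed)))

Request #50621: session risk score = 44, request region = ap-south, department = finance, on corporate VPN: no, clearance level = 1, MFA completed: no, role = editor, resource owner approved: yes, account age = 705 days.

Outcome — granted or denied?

Atomic conditions:
  NOT on corporate VPN: no → true
  request region = eu-west: ap-south == eu-west is false
  department ∈ {eng, legal, sales}: finance is not in the set → false
  clearance level ≥ 5: 1 ≥ 5 is false
  role = owner: editor == owner is false
  session risk score ≤ 0: 44 ≤ 0 is false
  resource owner approved: yes → true
  account age ≥ 1171 days: 705 ≥ 1171 is false
  MFA completed: no → false
Combine:
[1] true OR false OR false = true
[2.3] NOT false = true
[2] false OR false OR true = true
[3.2] NOT false = true
[3.3] NOT false = true
[3] true OR true OR true = true
[root] true AND true AND true = true
Overall: true → granted

Granted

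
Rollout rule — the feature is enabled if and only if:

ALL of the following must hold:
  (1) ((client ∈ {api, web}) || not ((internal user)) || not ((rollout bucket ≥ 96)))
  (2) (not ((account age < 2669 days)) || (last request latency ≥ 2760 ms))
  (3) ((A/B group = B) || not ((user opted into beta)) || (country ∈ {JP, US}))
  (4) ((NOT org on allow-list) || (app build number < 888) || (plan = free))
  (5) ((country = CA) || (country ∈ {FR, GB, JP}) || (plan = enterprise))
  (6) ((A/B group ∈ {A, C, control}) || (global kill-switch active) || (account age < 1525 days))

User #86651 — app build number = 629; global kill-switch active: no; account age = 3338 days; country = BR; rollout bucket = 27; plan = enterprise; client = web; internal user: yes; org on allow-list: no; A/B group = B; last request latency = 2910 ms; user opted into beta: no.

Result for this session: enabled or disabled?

Disabled

Atomic conditions:
  client ∈ {api, web}: web is in the set → true
  internal user: yes → true
  rollout bucket ≥ 96: 27 ≥ 96 is false
  account age < 2669 days: 3338 < 2669 is false
  last request latency ≥ 2760 ms: 2910 ≥ 2760 is true
  A/B group = B: B == B is true
  user opted into beta: no → false
  country ∈ {JP, US}: BR is not in the set → false
  NOT org on allow-list: no → true
  app build number < 888: 629 < 888 is true
  plan = free: enterprise == free is false
  country = CA: BR == CA is false
  country ∈ {FR, GB, JP}: BR is not in the set → false
  plan = enterprise: enterprise == enterprise is true
  A/B group ∈ {A, C, control}: B is not in the set → false
  global kill-switch active: no → false
  account age < 1525 days: 3338 < 1525 is false
Combine:
[1.2] NOT true = false
[1.3] NOT false = true
[1] true OR false OR true = true
[2.1] NOT false = true
[2] true OR true = true
[3.2] NOT false = true
[3] true OR true OR false = true
[4] true OR true OR false = true
[5] false OR false OR true = true
[6] false OR false OR false = false
[root] true AND true AND true AND true AND true AND false = false
Overall: false → disabled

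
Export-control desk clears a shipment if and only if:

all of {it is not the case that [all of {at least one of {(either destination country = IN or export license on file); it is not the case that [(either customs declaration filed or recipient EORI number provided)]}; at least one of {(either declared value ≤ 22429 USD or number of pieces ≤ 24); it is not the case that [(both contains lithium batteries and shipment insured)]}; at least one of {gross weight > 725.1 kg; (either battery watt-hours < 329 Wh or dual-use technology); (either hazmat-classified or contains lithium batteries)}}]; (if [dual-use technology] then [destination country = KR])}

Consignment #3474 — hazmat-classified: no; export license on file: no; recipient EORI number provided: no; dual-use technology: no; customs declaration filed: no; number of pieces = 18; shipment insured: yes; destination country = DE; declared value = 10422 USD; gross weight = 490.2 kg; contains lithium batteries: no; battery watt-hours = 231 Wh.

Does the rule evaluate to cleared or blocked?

Blocked

Atomic conditions:
  destination country = IN: DE == IN is false
  export license on file: no → false
  customs declaration filed: no → false
  recipient EORI number provided: no → false
  declared value ≤ 22429 USD: 10422 ≤ 22429 is true
  number of pieces ≤ 24: 18 ≤ 24 is true
  contains lithium batteries: no → false
  shipment insured: yes → true
  gross weight > 725.1 kg: 490.2 > 725.1 is false
  battery watt-hours < 329 Wh: 231 < 329 is true
  dual-use technology: no → false
  hazmat-classified: no → false
  destination country = KR: DE == KR is false
Combine:
[1.1.1.1] false OR false = false
[1.1.1.2.1] false OR false = false
[1.1.1.2] NOT false = true
[1.1.1] false OR true = true
[1.1.2.1] true OR true = true
[1.1.2.2.1] false AND true = false
[1.1.2.2] NOT false = true
[1.1.2] true OR true = true
[1.1.3.2] true OR false = true
[1.1.3.3] false OR false = false
[1.1.3] false OR true OR false = true
[1.1] true AND true AND true = true
[1] NOT true = false
[2] false → false (antecedent false ⇒ implication holds) = true
[root] false AND true = false
Overall: false → blocked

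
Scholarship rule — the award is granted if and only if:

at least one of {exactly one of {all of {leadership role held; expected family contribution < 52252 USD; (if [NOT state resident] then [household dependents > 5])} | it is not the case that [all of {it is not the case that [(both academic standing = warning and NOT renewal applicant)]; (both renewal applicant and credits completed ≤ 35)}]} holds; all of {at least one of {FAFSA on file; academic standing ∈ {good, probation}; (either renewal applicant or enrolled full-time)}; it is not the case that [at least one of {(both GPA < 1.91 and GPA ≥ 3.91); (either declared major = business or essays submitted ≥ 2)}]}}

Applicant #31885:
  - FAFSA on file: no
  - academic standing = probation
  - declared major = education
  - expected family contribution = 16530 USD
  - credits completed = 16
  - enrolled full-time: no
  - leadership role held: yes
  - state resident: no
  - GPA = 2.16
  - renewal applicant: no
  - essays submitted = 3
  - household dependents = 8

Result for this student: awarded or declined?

Declined

Atomic conditions:
  leadership role held: yes → true
  expected family contribution < 52252 USD: 16530 < 52252 is true
  NOT state resident: no → true
  household dependents > 5: 8 > 5 is true
  academic standing = warning: probation == warning is false
  NOT renewal applicant: no → true
  renewal applicant: no → false
  credits completed ≤ 35: 16 ≤ 35 is true
  FAFSA on file: no → false
  academic standing ∈ {good, probation}: probation is in the set → true
  enrolled full-time: no → false
  GPA < 1.91: 2.16 < 1.91 is false
  GPA ≥ 3.91: 2.16 ≥ 3.91 is false
  declared major = business: education == business is false
  essays submitted ≥ 2: 3 ≥ 2 is true
Combine:
[1.1.3] true → true = true
[1.1] true AND true AND true = true
[1.2.1.1.1] false AND true = false
[1.2.1.1] NOT false = true
[1.2.1.2] false AND true = false
[1.2.1] true AND false = false
[1.2] NOT false = true
[1] exactly-one(true, true) = false
[2.1.3] false OR false = false
[2.1] false OR true OR false = true
[2.2.1.1] false AND false = false
[2.2.1.2] false OR true = true
[2.2.1] false OR true = true
[2.2] NOT true = false
[2] true AND false = false
[root] false OR false = false
Overall: false → declined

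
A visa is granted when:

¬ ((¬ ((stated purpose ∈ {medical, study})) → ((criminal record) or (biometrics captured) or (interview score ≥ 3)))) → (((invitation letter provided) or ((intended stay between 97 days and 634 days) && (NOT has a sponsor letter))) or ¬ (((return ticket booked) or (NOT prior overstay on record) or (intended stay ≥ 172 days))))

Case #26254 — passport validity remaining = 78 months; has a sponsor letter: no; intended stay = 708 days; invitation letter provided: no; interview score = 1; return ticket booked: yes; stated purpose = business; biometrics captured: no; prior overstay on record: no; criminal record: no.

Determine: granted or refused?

Atomic conditions:
  stated purpose ∈ {medical, study}: business is not in the set → false
  criminal record: no → false
  biometrics captured: no → false
  interview score ≥ 3: 1 ≥ 3 is false
  invitation letter provided: no → false
  intended stay between 97 days and 634 days: 708 in [97, 634] is false
  NOT has a sponsor letter: no → true
  return ticket booked: yes → true
  NOT prior overstay on record: no → true
  intended stay ≥ 172 days: 708 ≥ 172 is true
Combine:
[1.1.1] NOT false = true
[1.1.2] false OR false OR false = false
[1.1] true → false = false
[1] NOT false = true
[2.1.2] false AND true = false
[2.1] false OR false = false
[2.2.1] true OR true OR true = true
[2.2] NOT true = false
[2] false OR false = false
[root] true → false = false
Overall: false → refused

Refused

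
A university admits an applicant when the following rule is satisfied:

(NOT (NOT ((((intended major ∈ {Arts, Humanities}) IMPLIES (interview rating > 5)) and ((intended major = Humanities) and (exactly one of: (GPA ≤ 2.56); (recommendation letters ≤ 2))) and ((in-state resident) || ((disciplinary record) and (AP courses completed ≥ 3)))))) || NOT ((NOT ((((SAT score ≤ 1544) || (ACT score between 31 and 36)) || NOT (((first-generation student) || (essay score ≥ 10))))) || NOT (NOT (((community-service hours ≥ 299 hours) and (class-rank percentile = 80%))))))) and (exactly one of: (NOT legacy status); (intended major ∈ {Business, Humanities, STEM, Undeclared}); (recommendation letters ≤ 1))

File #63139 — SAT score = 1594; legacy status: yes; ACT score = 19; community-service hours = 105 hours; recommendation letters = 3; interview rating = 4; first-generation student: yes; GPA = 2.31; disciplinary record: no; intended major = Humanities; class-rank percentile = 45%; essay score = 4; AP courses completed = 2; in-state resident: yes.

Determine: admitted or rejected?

Rejected

Atomic conditions:
  intended major ∈ {Arts, Humanities}: Humanities is in the set → true
  interview rating > 5: 4 > 5 is false
  intended major = Humanities: Humanities == Humanities is true
  GPA ≤ 2.56: 2.31 ≤ 2.56 is true
  recommendation letters ≤ 2: 3 ≤ 2 is false
  in-state resident: yes → true
  disciplinary record: no → false
  AP courses completed ≥ 3: 2 ≥ 3 is false
  SAT score ≤ 1544: 1594 ≤ 1544 is false
  ACT score between 31 and 36: 19 in [31, 36] is false
  first-generation student: yes → true
  essay score ≥ 10: 4 ≥ 10 is false
  community-service hours ≥ 299 hours: 105 ≥ 299 is false
  class-rank percentile = 80%: 45 == 80 is false
  NOT legacy status: yes → false
  intended major ∈ {Business, Humanities, STEM, Undeclared}: Humanities is in the set → true
  recommendation letters ≤ 1: 3 ≤ 1 is false
Combine:
[1.1.1.1.1] true → false = false
[1.1.1.1.2.2] exactly-one(true, false) = true
[1.1.1.1.2] true AND true = true
[1.1.1.1.3.2] false AND false = false
[1.1.1.1.3] true OR false = true
[1.1.1.1] false AND true AND true = false
[1.1.1] NOT false = true
[1.1] NOT true = false
[1.2.1.1.1.1] false OR false = false
[1.2.1.1.1.2.1] true OR false = true
[1.2.1.1.1.2] NOT true = false
[1.2.1.1.1] false OR false = false
[1.2.1.1] NOT false = true
[1.2.1.2.1.1] false AND false = false
[1.2.1.2.1] NOT false = true
[1.2.1.2] NOT true = false
[1.2.1] true OR false = true
[1.2] NOT true = false
[1] false OR false = false
[2] exactly-one(false, true, false) = true
[root] false AND true = false
Overall: false → rejected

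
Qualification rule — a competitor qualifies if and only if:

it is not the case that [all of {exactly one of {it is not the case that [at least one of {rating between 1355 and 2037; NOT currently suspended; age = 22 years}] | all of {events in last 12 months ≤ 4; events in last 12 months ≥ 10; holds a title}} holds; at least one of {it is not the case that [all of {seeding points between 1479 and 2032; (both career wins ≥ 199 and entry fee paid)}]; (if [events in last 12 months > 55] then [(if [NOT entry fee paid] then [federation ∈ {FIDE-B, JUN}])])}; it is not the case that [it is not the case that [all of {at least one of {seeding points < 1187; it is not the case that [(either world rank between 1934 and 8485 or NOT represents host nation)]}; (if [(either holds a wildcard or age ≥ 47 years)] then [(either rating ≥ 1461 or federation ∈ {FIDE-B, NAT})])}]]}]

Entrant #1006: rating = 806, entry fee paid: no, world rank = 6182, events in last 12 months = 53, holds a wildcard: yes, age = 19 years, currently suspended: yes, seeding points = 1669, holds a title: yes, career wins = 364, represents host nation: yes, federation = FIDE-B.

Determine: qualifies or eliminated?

Atomic conditions:
  rating between 1355 and 2037: 806 in [1355, 2037] is false
  NOT currently suspended: yes → false
  age = 22 years: 19 == 22 is false
  events in last 12 months ≤ 4: 53 ≤ 4 is false
  events in last 12 months ≥ 10: 53 ≥ 10 is true
  holds a title: yes → true
  seeding points between 1479 and 2032: 1669 in [1479, 2032] is true
  career wins ≥ 199: 364 ≥ 199 is true
  entry fee paid: no → false
  events in last 12 months > 55: 53 > 55 is false
  NOT entry fee paid: no → true
  federation ∈ {FIDE-B, JUN}: FIDE-B is in the set → true
  seeding points < 1187: 1669 < 1187 is false
  world rank between 1934 and 8485: 6182 in [1934, 8485] is true
  NOT represents host nation: yes → false
  holds a wildcard: yes → true
  age ≥ 47 years: 19 ≥ 47 is false
  rating ≥ 1461: 806 ≥ 1461 is false
  federation ∈ {FIDE-B, NAT}: FIDE-B is in the set → true
Combine:
[1.1.1.1] false OR false OR false = false
[1.1.1] NOT false = true
[1.1.2] false AND true AND true = false
[1.1] exactly-one(true, false) = true
[1.2.1.1.2] true AND false = false
[1.2.1.1] true AND false = false
[1.2.1] NOT false = true
[1.2.2.2] true → true = true
[1.2.2] false → true (antecedent false ⇒ implication holds) = true
[1.2] true OR true = true
[1.3.1.1.1.2.1] true OR false = true
[1.3.1.1.1.2] NOT true = false
[1.3.1.1.1] false OR false = false
[1.3.1.1.2.1] true OR false = true
[1.3.1.1.2.2] false OR true = true
[1.3.1.1.2] true → true = true
[1.3.1.1] false AND true = false
[1.3.1] NOT false = true
[1.3] NOT true = false
[1] true AND true AND false = false
[root] NOT false = true
Overall: true → qualifies

Qualifies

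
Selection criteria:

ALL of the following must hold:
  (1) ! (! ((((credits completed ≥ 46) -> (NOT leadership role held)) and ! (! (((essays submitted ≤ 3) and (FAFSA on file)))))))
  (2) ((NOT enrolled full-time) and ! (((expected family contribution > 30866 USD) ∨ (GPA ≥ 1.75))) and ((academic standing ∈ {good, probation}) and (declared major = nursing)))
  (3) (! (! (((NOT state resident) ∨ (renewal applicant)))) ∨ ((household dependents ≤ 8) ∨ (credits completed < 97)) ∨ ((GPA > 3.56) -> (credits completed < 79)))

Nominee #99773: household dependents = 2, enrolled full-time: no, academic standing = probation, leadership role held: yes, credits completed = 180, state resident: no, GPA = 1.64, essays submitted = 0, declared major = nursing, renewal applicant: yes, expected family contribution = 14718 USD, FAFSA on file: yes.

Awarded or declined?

Atomic conditions:
  credits completed ≥ 46: 180 ≥ 46 is true
  NOT leadership role held: yes → false
  essays submitted ≤ 3: 0 ≤ 3 is true
  FAFSA on file: yes → true
  NOT enrolled full-time: no → true
  expected family contribution > 30866 USD: 14718 > 30866 is false
  GPA ≥ 1.75: 1.64 ≥ 1.75 is false
  academic standing ∈ {good, probation}: probation is in the set → true
  declared major = nursing: nursing == nursing is true
  NOT state resident: no → true
  renewal applicant: yes → true
  household dependents ≤ 8: 2 ≤ 8 is true
  credits completed < 97: 180 < 97 is false
  GPA > 3.56: 1.64 > 3.56 is false
  credits completed < 79: 180 < 79 is false
Combine:
[1.1.1.1] true → false = false
[1.1.1.2.1.1] true AND true = true
[1.1.1.2.1] NOT true = false
[1.1.1.2] NOT false = true
[1.1.1] false AND true = false
[1.1] NOT false = true
[1] NOT true = false
[2.2.1] false OR false = false
[2.2] NOT false = true
[2.3] true AND true = true
[2] true AND true AND true = true
[3.1.1.1] true OR true = true
[3.1.1] NOT true = false
[3.1] NOT false = true
[3.2] true OR false = true
[3.3] false → false (antecedent false ⇒ implication holds) = true
[3] true OR true OR true = true
[root] false AND true AND true = false
Overall: false → declined

Declined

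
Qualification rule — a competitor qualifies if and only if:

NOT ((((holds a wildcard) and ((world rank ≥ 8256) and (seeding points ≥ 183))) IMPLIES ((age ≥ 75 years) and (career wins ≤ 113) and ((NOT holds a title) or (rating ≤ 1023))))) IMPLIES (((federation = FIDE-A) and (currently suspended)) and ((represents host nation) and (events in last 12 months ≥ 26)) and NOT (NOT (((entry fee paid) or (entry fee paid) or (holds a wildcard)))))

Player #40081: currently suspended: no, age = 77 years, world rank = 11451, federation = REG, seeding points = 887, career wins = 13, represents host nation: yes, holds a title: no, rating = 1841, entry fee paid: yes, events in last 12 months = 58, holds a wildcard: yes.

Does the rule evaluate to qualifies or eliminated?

Atomic conditions:
  holds a wildcard: yes → true
  world rank ≥ 8256: 11451 ≥ 8256 is true
  seeding points ≥ 183: 887 ≥ 183 is true
  age ≥ 75 years: 77 ≥ 75 is true
  career wins ≤ 113: 13 ≤ 113 is true
  NOT holds a title: no → true
  rating ≤ 1023: 1841 ≤ 1023 is false
  federation = FIDE-A: REG == FIDE-A is false
  currently suspended: no → false
  represents host nation: yes → true
  events in last 12 months ≥ 26: 58 ≥ 26 is true
  entry fee paid: yes → true
Combine:
[1.1.1.2] true AND true = true
[1.1.1] true AND true = true
[1.1.2.3] true OR false = true
[1.1.2] true AND true AND true = true
[1.1] true → true = true
[1] NOT true = false
[2.1] false AND false = false
[2.2] true AND true = true
[2.3.1.1] true OR true OR true = true
[2.3.1] NOT true = false
[2.3] NOT false = true
[2] false AND true AND true = false
[root] false → false (antecedent false ⇒ implication holds) = true
Overall: true → qualifies

Qualifies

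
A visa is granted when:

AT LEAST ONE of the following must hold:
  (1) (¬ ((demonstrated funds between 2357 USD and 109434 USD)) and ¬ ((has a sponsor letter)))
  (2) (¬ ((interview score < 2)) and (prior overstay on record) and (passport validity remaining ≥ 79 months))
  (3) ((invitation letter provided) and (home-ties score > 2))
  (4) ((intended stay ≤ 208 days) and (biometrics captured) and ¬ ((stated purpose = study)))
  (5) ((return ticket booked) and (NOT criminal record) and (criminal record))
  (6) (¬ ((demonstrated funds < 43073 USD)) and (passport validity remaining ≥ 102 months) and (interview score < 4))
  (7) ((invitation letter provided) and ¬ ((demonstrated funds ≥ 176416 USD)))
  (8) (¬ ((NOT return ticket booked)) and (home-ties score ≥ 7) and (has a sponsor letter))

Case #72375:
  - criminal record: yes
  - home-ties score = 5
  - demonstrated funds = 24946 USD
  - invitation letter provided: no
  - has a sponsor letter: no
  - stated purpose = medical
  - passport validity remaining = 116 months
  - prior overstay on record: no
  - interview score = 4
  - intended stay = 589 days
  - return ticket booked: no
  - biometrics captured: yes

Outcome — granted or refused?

Atomic conditions:
  demonstrated funds between 2357 USD and 109434 USD: 24946 in [2357, 109434] is true
  has a sponsor letter: no → false
  interview score < 2: 4 < 2 is false
  prior overstay on record: no → false
  passport validity remaining ≥ 79 months: 116 ≥ 79 is true
  invitation letter provided: no → false
  home-ties score > 2: 5 > 2 is true
  intended stay ≤ 208 days: 589 ≤ 208 is false
  biometrics captured: yes → true
  stated purpose = study: medical == study is false
  return ticket booked: no → false
  NOT criminal record: yes → false
  criminal record: yes → true
  demonstrated funds < 43073 USD: 24946 < 43073 is true
  passport validity remaining ≥ 102 months: 116 ≥ 102 is true
  interview score < 4: 4 < 4 is false
  demonstrated funds ≥ 176416 USD: 24946 ≥ 176416 is false
  NOT return ticket booked: no → true
  home-ties score ≥ 7: 5 ≥ 7 is false
Combine:
[1.1] NOT true = false
[1.2] NOT false = true
[1] false AND true = false
[2.1] NOT false = true
[2] true AND false AND true = false
[3] false AND true = false
[4.3] NOT false = true
[4] false AND true AND true = false
[5] false AND false AND true = false
[6.1] NOT true = false
[6] false AND true AND false = false
[7.2] NOT false = true
[7] false AND true = false
[8.1] NOT true = false
[8] false AND false AND false = false
[root] false OR false OR false OR false OR false OR false OR false OR false = false
Overall: false → refused

Refused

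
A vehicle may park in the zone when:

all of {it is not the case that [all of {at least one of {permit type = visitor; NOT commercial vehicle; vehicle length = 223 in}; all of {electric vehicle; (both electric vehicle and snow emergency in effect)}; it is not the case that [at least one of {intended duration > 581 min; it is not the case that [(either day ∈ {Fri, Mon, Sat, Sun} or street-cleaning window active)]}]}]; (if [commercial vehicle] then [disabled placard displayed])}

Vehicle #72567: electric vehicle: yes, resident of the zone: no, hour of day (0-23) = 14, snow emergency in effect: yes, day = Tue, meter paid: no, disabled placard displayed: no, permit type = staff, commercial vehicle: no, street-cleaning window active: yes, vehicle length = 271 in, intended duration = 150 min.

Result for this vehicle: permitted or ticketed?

Ticketed

Atomic conditions:
  permit type = visitor: staff == visitor is false
  NOT commercial vehicle: no → true
  vehicle length = 223 in: 271 == 223 is false
  electric vehicle: yes → true
  snow emergency in effect: yes → true
  intended duration > 581 min: 150 > 581 is false
  day ∈ {Fri, Mon, Sat, Sun}: Tue is not in the set → false
  street-cleaning window active: yes → true
  commercial vehicle: no → false
  disabled placard displayed: no → false
Combine:
[1.1.1] false OR true OR false = true
[1.1.2.2] true AND true = true
[1.1.2] true AND true = true
[1.1.3.1.2.1] false OR true = true
[1.1.3.1.2] NOT true = false
[1.1.3.1] false OR false = false
[1.1.3] NOT false = true
[1.1] true AND true AND true = true
[1] NOT true = false
[2] false → false (antecedent false ⇒ implication holds) = true
[root] false AND true = false
Overall: false → ticketed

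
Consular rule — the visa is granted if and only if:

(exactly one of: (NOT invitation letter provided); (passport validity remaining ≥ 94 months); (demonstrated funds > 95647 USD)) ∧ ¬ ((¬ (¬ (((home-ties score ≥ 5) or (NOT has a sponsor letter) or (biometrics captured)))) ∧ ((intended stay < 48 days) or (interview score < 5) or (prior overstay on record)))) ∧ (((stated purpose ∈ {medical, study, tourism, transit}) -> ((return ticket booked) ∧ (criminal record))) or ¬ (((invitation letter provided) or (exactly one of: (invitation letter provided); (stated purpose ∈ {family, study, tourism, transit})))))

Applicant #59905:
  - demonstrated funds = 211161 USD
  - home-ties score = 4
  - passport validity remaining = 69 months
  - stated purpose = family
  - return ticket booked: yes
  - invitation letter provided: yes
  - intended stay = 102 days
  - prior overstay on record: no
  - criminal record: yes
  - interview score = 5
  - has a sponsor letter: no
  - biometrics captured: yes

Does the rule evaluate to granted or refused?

Granted

Atomic conditions:
  NOT invitation letter provided: yes → false
  passport validity remaining ≥ 94 months: 69 ≥ 94 is false
  demonstrated funds > 95647 USD: 211161 > 95647 is true
  home-ties score ≥ 5: 4 ≥ 5 is false
  NOT has a sponsor letter: no → true
  biometrics captured: yes → true
  intended stay < 48 days: 102 < 48 is false
  interview score < 5: 5 < 5 is false
  prior overstay on record: no → false
  stated purpose ∈ {medical, study, tourism, transit}: family is not in the set → false
  return ticket booked: yes → true
  criminal record: yes → true
  invitation letter provided: yes → true
  stated purpose ∈ {family, study, tourism, transit}: family is in the set → true
Combine:
[1] exactly-one(false, false, true) = true
[2.1.1.1.1] false OR true OR true = true
[2.1.1.1] NOT true = false
[2.1.1] NOT false = true
[2.1.2] false OR false OR false = false
[2.1] true AND false = false
[2] NOT false = true
[3.1.2] true AND true = true
[3.1] false → true (antecedent false ⇒ implication holds) = true
[3.2.1.2] exactly-one(true, true) = false
[3.2.1] true OR false = true
[3.2] NOT true = false
[3] true OR false = true
[root] true AND true AND true = true
Overall: true → granted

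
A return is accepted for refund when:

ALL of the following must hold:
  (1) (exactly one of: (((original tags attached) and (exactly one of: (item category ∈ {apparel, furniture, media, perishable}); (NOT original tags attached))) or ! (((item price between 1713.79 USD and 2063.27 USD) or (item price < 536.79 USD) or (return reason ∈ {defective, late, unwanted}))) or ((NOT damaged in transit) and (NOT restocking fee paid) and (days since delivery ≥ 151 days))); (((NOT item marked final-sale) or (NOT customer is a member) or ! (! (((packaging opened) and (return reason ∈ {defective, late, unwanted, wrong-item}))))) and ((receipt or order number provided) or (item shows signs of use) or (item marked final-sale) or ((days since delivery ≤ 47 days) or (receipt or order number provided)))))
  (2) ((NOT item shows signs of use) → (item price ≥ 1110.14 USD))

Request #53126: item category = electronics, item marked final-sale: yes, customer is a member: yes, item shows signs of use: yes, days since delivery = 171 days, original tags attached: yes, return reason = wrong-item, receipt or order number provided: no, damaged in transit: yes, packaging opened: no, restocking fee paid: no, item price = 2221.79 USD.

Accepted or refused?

Atomic conditions:
  original tags attached: yes → true
  item category ∈ {apparel, furniture, media, perishable}: electronics is not in the set → false
  NOT original tags attached: yes → false
  item price between 1713.79 USD and 2063.27 USD: 2221.79 in [1713.79, 2063.27] is false
  item price < 536.79 USD: 2221.79 < 536.79 is false
  return reason ∈ {defective, late, unwanted}: wrong-item is not in the set → false
  NOT damaged in transit: yes → false
  NOT restocking fee paid: no → true
  days since delivery ≥ 151 days: 171 ≥ 151 is true
  NOT item marked final-sale: yes → false
  NOT customer is a member: yes → false
  packaging opened: no → false
  return reason ∈ {defective, late, unwanted, wrong-item}: wrong-item is in the set → true
  receipt or order number provided: no → false
  item shows signs of use: yes → true
  item marked final-sale: yes → true
  days since delivery ≤ 47 days: 171 ≤ 47 is false
  NOT item shows signs of use: yes → false
  item price ≥ 1110.14 USD: 2221.79 ≥ 1110.14 is true
Combine:
[1.1.1.2] exactly-one(false, false) = false
[1.1.1] true AND false = false
[1.1.2.1] false OR false OR false = false
[1.1.2] NOT false = true
[1.1.3] false AND true AND true = false
[1.1] false OR true OR false = true
[1.2.1.3.1.1] false AND true = false
[1.2.1.3.1] NOT false = true
[1.2.1.3] NOT true = false
[1.2.1] false OR false OR false = false
[1.2.2.4] false OR false = false
[1.2.2] false OR true OR true OR false = true
[1.2] false AND true = false
[1] exactly-one(true, false) = true
[2] false → true (antecedent false ⇒ implication holds) = true
[root] true AND true = true
Overall: true → accepted

Accepted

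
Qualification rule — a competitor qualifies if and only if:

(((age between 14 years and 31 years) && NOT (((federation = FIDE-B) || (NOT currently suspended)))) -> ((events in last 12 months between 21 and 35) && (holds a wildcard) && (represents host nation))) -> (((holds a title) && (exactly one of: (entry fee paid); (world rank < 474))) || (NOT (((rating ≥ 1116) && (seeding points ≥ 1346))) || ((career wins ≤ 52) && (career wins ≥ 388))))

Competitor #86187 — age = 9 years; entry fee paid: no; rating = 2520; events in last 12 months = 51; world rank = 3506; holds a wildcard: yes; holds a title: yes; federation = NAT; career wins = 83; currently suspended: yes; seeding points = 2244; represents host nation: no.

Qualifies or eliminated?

Atomic conditions:
  age between 14 years and 31 years: 9 in [14, 31] is false
  federation = FIDE-B: NAT == FIDE-B is false
  NOT currently suspended: yes → false
  events in last 12 months between 21 and 35: 51 in [21, 35] is false
  holds a wildcard: yes → true
  represents host nation: no → false
  holds a title: yes → true
  entry fee paid: no → false
  world rank < 474: 3506 < 474 is false
  rating ≥ 1116: 2520 ≥ 1116 is true
  seeding points ≥ 1346: 2244 ≥ 1346 is true
  career wins ≤ 52: 83 ≤ 52 is false
  career wins ≥ 388: 83 ≥ 388 is false
Combine:
[1.1.2.1] false OR false = false
[1.1.2] NOT false = true
[1.1] false AND true = false
[1.2] false AND true AND false = false
[1] false → false (antecedent false ⇒ implication holds) = true
[2.1.2] exactly-one(false, false) = false
[2.1] true AND false = false
[2.2.1.1] true AND true = true
[2.2.1] NOT true = false
[2.2.2] false AND false = false
[2.2] false OR false = false
[2] false OR false = false
[root] true → false = false
Overall: false → eliminated

Eliminated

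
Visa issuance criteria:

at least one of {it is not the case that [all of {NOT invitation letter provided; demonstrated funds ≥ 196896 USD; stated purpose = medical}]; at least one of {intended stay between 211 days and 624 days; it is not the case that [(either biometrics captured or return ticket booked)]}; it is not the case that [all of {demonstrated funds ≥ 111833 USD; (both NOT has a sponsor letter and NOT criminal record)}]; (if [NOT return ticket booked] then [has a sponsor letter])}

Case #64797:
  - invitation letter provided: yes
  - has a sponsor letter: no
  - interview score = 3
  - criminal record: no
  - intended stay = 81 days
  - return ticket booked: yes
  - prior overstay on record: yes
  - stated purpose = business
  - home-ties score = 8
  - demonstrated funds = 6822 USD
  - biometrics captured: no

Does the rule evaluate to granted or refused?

Granted

Atomic conditions:
  NOT invitation letter provided: yes → false
  demonstrated funds ≥ 196896 USD: 6822 ≥ 196896 is false
  stated purpose = medical: business == medical is false
  intended stay between 211 days and 624 days: 81 in [211, 624] is false
  biometrics captured: no → false
  return ticket booked: yes → true
  demonstrated funds ≥ 111833 USD: 6822 ≥ 111833 is false
  NOT has a sponsor letter: no → true
  NOT criminal record: no → true
  NOT return ticket booked: yes → false
  has a sponsor letter: no → false
Combine:
[1.1] false AND false AND false = false
[1] NOT false = true
[2.2.1] false OR true = true
[2.2] NOT true = false
[2] false OR false = false
[3.1.2] true AND true = true
[3.1] false AND true = false
[3] NOT false = true
[4] false → false (antecedent false ⇒ implication holds) = true
[root] true OR false OR true OR true = true
Overall: true → granted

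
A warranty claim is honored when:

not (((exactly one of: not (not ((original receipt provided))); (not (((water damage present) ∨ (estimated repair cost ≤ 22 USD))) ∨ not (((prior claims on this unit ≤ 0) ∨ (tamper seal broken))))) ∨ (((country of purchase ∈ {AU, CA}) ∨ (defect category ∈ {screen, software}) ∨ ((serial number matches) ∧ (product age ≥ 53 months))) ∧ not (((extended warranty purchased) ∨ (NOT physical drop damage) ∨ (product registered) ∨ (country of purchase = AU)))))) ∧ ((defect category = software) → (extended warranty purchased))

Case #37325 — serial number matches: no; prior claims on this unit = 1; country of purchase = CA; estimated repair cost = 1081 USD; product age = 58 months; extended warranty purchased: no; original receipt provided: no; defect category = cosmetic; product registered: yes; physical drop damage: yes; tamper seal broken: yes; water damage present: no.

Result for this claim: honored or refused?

Atomic conditions:
  original receipt provided: no → false
  water damage present: no → false
  estimated repair cost ≤ 22 USD: 1081 ≤ 22 is false
  prior claims on this unit ≤ 0: 1 ≤ 0 is false
  tamper seal broken: yes → true
  country of purchase ∈ {AU, CA}: CA is in the set → true
  defect category ∈ {screen, software}: cosmetic is not in the set → false
  serial number matches: no → false
  product age ≥ 53 months: 58 ≥ 53 is true
  extended warranty purchased: no → false
  NOT physical drop damage: yes → false
  product registered: yes → true
  country of purchase = AU: CA == AU is false
  defect category = software: cosmetic == software is false
Combine:
[1.1.1.1.1] NOT false = true
[1.1.1.1] NOT true = false
[1.1.1.2.1.1] false OR false = false
[1.1.1.2.1] NOT false = true
[1.1.1.2.2.1] false OR true = true
[1.1.1.2.2] NOT true = false
[1.1.1.2] true OR false = true
[1.1.1] exactly-one(false, true) = true
[1.1.2.1.3] false AND true = false
[1.1.2.1] true OR false OR false = true
[1.1.2.2.1] false OR false OR true OR false = true
[1.1.2.2] NOT true = false
[1.1.2] true AND false = false
[1.1] true OR false = true
[1] NOT true = false
[2] false → false (antecedent false ⇒ implication holds) = true
[root] false AND true = false
Overall: false → refused

Refused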